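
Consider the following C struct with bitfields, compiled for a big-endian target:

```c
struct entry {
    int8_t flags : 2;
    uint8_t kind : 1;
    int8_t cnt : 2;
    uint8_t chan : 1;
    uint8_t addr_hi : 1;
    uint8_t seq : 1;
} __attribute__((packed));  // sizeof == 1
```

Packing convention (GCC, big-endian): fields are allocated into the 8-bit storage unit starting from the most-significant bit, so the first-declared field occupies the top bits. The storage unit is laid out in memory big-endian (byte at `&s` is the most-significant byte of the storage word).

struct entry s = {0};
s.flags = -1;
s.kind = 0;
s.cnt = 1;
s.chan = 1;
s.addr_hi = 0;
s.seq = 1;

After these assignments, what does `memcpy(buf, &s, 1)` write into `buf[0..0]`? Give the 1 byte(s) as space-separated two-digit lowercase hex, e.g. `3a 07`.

flags:2 = -1 → 0x3 << 6 → word 0xc0
kind:1 = 0 → 0x0 << 5 → word 0xc0
cnt:2 = 1 → 0x1 << 3 → word 0xc8
chan:1 = 1 → 0x1 << 2 → word 0xcc
addr_hi:1 = 0 → 0x0 << 1 → word 0xcc
seq:1 = 1 → 0x1 << 0 → word 0xcd
word = 0xcd → big-endian bytes:
  [0]=0xcd

cd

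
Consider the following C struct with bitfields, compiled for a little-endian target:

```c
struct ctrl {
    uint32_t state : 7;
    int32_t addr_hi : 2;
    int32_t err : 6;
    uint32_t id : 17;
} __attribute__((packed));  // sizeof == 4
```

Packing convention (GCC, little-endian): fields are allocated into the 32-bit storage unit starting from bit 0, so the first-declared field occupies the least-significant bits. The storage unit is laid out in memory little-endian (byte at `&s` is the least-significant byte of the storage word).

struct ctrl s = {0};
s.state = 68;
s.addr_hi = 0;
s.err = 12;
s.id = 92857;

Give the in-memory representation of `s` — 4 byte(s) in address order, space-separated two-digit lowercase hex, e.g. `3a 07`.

state:7 = 68 → 0x44 << 0 → word 0x00000044
addr_hi:2 = 0 → 0x0 << 7 → word 0x00000044
err:6 = 12 → 0xc << 9 → word 0x00001844
id:17 = 92857 → 0x16ab9 << 15 → word 0xb55c9844
word = 0xb55c9844 → little-endian bytes:
  [0]=0x44  [1]=0x98  [2]=0x5c  [3]=0xb5

44 98 5c b5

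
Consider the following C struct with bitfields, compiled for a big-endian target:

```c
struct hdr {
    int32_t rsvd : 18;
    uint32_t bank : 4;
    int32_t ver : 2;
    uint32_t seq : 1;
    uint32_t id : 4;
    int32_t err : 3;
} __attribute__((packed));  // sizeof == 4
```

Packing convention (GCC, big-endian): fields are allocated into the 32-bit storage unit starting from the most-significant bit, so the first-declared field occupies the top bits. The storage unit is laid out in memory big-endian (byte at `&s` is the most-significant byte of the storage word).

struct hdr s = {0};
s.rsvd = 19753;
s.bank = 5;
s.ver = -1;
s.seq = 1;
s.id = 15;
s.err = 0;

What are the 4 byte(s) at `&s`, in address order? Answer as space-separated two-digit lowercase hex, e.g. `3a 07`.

[14+:18] rsvd=19753 & 0x3ffff = 0x4d29; word=0x134a4000
[10+:4] bank=5 & 0xf = 0x5; word=0x134a5400
[8+:2] ver=-1 & 0x3 = 0x3; word=0x134a5700
[7+:1] seq=1 & 0x1 = 0x1; word=0x134a5780
[3+:4] id=15 & 0xf = 0xf; word=0x134a57f8
[0+:3] err=0 & 0x7 = 0x0; word=0x134a57f8
word = 0x134a57f8 → big-endian bytes:
  [0]=0x13  [1]=0x4a  [2]=0x57  [3]=0xf8

13 4a 57 f8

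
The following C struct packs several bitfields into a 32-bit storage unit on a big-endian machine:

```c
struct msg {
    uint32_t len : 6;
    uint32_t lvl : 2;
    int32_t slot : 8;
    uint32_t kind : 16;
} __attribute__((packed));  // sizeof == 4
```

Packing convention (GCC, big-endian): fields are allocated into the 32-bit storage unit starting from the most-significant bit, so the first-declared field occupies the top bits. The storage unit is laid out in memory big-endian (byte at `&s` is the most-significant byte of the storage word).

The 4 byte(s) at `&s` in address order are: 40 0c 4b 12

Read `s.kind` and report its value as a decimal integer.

[0]=0x40 [1]=0x0c [2]=0x4b [3]=0x12 (big-endian) → word 0x400c4b12
len:6 @ bit 26 → (0x400c4b12>>26)&0x3f = 0x10
lvl:2 @ bit 24 → (0x400c4b12>>24)&0x3 = 0x0
slot:8 @ bit 16 → (0x400c4b12>>16)&0xff = 0xc
kind:16 @ bit 0 → (0x400c4b12>>0)&0xffff = 0x4b12  ←

19218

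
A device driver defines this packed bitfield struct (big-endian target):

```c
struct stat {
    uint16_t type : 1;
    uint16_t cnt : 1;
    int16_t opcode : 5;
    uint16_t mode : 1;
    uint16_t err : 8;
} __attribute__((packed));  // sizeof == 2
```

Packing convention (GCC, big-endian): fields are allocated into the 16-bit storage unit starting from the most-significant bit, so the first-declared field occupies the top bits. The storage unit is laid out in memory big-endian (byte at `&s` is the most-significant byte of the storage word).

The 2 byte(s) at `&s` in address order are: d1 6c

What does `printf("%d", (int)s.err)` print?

108

[0]=0xd1 [1]=0x6c (big-endian) → word 0xd16c
type [15+:1] = (word>>15) & 0x1 = 1
cnt [14+:1] = (word>>14) & 0x1 = 1
opcode [9+:5] = (word>>9) & 0x1f = 8
mode [8+:1] = (word>>8) & 0x1 = 1
err [0+:8] = (word>>0) & 0xff = 108  ←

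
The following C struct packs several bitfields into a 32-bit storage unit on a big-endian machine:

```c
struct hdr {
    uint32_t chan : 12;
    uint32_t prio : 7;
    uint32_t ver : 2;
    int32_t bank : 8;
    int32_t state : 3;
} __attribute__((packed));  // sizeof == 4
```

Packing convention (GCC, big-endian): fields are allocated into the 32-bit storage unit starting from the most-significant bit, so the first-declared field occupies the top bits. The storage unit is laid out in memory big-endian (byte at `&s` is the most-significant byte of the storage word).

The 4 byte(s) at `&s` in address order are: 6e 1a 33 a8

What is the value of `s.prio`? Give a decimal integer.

81

[0]=0x6e [1]=0x1a [2]=0x33 [3]=0xa8 (big-endian) → word 0x6e1a33a8
chan:12 @ bit 20 → (0x6e1a33a8>>20)&0xfff = 0x6e1
prio:7 @ bit 13 → (0x6e1a33a8>>13)&0x7f = 0x51  ←
ver:2 @ bit 11 → (0x6e1a33a8>>11)&0x3 = 0x2
bank:8 @ bit 3 → (0x6e1a33a8>>3)&0xff = 0x75
state:3 @ bit 0 → (0x6e1a33a8>>0)&0x7 = 0x0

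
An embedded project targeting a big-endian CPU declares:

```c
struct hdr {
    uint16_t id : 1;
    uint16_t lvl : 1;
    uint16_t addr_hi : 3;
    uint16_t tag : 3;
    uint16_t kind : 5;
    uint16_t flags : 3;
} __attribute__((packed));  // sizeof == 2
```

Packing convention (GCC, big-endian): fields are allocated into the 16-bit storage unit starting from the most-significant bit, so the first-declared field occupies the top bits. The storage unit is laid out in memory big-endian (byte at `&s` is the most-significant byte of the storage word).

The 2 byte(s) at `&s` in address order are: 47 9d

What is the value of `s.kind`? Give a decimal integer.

19

[0]=0x47 [1]=0x9d (big-endian) → word 0x479d
id [15+:1] = (word>>15) & 0x1 = 0
lvl [14+:1] = (word>>14) & 0x1 = 1
addr_hi [11+:3] = (word>>11) & 0x7 = 0
tag [8+:3] = (word>>8) & 0x7 = 7
kind [3+:5] = (word>>3) & 0x1f = 19  ←
flags [0+:3] = (word>>0) & 0x7 = 5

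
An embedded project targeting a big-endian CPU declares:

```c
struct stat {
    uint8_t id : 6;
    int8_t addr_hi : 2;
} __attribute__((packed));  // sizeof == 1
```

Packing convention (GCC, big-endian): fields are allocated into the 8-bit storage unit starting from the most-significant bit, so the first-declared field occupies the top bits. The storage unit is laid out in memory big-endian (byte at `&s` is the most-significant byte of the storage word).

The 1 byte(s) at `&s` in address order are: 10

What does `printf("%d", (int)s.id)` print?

4

[0]=0x10 (big-endian) → word 0x10
id:6 @ bit 2 → (0x10>>2)&0x3f = 0x4  ←
addr_hi:2 @ bit 0 → (0x10>>0)&0x3 = 0x0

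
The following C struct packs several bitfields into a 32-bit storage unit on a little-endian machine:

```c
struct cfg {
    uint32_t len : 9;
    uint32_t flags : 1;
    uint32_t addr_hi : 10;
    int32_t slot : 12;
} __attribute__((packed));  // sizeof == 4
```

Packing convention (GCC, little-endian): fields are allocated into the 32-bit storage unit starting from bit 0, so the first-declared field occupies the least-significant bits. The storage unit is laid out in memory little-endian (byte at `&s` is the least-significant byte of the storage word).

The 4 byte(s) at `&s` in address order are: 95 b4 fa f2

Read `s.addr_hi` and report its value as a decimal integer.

[0]=0x95 [1]=0xb4 [2]=0xfa [3]=0xf2 (little-endian) → word 0xf2fab495
len:9 @ bit 0 → (0xf2fab495>>0)&0x1ff = 0x95
flags:1 @ bit 9 → (0xf2fab495>>9)&0x1 = 0x0
addr_hi:10 @ bit 10 → (0xf2fab495>>10)&0x3ff = 0x2ad  ←
slot:12 @ bit 20 → (0xf2fab495>>20)&0xfff = 0xf2f

685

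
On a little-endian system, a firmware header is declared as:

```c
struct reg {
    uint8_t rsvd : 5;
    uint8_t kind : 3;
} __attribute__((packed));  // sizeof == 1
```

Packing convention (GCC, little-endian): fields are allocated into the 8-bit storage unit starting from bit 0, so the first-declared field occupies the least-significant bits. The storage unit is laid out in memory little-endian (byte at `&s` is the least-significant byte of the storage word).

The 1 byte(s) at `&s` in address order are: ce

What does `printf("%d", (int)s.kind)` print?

[0]=0xce (little-endian) → word 0xce
rsvd:5 @ bit 0 → (0xce>>0)&0x1f = 0xe
kind:3 @ bit 5 → (0xce>>5)&0x7 = 0x6  ←

6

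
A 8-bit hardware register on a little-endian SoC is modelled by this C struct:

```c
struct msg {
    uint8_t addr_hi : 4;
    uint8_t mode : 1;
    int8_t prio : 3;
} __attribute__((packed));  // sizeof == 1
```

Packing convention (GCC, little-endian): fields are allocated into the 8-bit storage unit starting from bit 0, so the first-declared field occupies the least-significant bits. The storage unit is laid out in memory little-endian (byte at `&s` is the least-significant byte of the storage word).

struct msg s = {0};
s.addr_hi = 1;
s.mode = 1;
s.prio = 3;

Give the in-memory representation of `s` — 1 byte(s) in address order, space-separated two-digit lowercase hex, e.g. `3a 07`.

71

addr_hi (4b) val=1 bits=0x1 at bit 0: 0x01
mode (1b) val=1 bits=0x1 at bit 4: 0x11
prio (3b) val=3 bits=0x3 at bit 5: 0x71
word = 0x71 → little-endian bytes:
  [0]=0x71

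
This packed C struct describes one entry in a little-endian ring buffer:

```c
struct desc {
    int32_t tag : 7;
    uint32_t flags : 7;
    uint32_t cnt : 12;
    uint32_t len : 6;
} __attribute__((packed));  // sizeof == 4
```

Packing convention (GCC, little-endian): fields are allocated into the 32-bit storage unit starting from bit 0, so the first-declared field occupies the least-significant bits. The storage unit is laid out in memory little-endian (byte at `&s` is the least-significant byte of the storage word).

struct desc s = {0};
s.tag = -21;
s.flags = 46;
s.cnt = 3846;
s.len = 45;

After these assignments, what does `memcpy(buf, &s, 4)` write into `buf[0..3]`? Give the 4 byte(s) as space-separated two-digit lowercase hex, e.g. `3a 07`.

6b 97 c1 b7

tag (7b) val=-21 bits=0x6b at bit 0: 0x0000006b
flags (7b) val=46 bits=0x2e at bit 7: 0x0000176b
cnt (12b) val=3846 bits=0xf06 at bit 14: 0x03c1976b
len (6b) val=45 bits=0x2d at bit 26: 0xb7c1976b
word = 0xb7c1976b → little-endian bytes:
  [0]=0x6b  [1]=0x97  [2]=0xc1  [3]=0xb7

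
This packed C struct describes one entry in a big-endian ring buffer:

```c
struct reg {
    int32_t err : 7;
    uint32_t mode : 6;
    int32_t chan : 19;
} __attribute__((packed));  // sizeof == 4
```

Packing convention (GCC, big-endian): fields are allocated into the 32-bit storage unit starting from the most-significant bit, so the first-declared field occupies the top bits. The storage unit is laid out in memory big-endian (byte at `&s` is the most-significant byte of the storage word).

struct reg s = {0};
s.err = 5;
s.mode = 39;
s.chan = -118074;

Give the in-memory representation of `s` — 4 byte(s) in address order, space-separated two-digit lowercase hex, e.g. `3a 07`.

[25+:7] err=5 & 0x7f = 0x5; word=0x0a000000
[19+:6] mode=39 & 0x3f = 0x27; word=0x0b380000
[0+:19] chan=-118074 & 0x7ffff = 0x632c6; word=0x0b3e32c6
word = 0x0b3e32c6 → big-endian bytes:
  [0]=0x0b  [1]=0x3e  [2]=0x32  [3]=0xc6

0b 3e 32 c6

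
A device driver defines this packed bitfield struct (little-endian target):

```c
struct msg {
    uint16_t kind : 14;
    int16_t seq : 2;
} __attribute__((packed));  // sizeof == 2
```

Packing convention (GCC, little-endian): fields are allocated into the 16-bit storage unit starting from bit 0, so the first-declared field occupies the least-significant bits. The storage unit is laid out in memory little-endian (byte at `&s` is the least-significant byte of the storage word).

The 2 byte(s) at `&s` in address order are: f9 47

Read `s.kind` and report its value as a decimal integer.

2041

[0]=0xf9 [1]=0x47 (little-endian) → word 0x47f9
kind [0+:14] = (word>>0) & 0x3fff = 2041  ←
seq [14+:2] = (word>>14) & 0x3 = 1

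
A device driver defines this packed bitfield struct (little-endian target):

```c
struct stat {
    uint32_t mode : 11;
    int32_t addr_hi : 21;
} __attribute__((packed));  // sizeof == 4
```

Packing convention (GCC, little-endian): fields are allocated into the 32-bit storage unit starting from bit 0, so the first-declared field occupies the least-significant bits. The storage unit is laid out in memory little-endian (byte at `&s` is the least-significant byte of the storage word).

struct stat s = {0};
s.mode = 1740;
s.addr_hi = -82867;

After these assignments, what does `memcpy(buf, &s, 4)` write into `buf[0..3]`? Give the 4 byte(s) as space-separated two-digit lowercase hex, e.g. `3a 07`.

cc 6e e2 f5

[0+:11] mode=1740 & 0x7ff = 0x6cc; word=0x000006cc
[11+:21] addr_hi=-82867 & 0x1fffff = 0x1ebc4d; word=0xf5e26ecc
word = 0xf5e26ecc → little-endian bytes:
  [0]=0xcc  [1]=0x6e  [2]=0xe2  [3]=0xf5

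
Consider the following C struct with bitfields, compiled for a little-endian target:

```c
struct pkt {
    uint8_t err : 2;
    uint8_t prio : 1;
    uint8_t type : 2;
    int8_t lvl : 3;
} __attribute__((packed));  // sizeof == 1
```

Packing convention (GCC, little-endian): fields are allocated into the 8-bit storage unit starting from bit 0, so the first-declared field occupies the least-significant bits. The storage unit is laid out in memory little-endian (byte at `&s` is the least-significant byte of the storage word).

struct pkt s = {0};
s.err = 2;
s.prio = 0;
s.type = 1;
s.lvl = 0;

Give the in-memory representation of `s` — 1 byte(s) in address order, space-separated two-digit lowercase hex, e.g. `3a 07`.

0a

err (2b) val=2 bits=0x2 at bit 0: 0x02
prio (1b) val=0 bits=0x0 at bit 2: 0x02
type (2b) val=1 bits=0x1 at bit 3: 0x0a
lvl (3b) val=0 bits=0x0 at bit 5: 0x0a
word = 0x0a → little-endian bytes:
  [0]=0x0a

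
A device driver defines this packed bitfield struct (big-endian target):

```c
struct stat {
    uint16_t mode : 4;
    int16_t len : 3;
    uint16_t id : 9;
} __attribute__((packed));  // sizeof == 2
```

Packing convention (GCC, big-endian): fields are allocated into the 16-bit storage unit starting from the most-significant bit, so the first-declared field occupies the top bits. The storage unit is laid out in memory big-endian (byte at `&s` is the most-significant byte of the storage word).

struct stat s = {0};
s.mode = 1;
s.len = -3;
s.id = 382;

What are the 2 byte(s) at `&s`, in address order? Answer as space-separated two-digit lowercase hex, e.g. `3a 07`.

1b 7e

mode (4b) val=1 bits=0x1 at bit 12: 0x1000
len (3b) val=-3 bits=0x5 at bit 9: 0x1a00
id (9b) val=382 bits=0x17e at bit 0: 0x1b7e
word = 0x1b7e → big-endian bytes:
  [0]=0x1b  [1]=0x7e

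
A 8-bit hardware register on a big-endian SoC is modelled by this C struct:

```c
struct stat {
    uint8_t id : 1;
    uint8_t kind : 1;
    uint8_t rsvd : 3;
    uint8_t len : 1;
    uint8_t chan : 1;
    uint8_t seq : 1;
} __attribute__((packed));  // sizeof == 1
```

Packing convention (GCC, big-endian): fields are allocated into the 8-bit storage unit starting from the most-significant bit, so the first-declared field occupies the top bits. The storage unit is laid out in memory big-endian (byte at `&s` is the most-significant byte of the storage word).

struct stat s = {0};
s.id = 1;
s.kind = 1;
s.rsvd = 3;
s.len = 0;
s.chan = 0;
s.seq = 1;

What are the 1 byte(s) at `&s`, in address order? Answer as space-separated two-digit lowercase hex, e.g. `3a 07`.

d9

id:1 = 1 → 0x1 << 7 → word 0x80
kind:1 = 1 → 0x1 << 6 → word 0xc0
rsvd:3 = 3 → 0x3 << 3 → word 0xd8
len:1 = 0 → 0x0 << 2 → word 0xd8
chan:1 = 0 → 0x0 << 1 → word 0xd8
seq:1 = 1 → 0x1 << 0 → word 0xd9
word = 0xd9 → big-endian bytes:
  [0]=0xd9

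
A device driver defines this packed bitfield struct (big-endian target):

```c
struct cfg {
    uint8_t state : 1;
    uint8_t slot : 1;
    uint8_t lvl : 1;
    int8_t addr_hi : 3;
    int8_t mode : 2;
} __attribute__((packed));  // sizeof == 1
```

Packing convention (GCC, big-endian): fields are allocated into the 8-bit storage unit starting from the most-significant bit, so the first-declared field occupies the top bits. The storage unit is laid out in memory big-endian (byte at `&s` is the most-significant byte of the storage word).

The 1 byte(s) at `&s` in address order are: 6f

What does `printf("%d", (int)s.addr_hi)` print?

[0]=0x6f (big-endian) → word 0x6f
state [7+:1] = (word>>7) & 0x1 = 0
slot [6+:1] = (word>>6) & 0x1 = 1
lvl [5+:1] = (word>>5) & 0x1 = 1
addr_hi [2+:3] = (word>>2) & 0x7 = 3  ←
mode [0+:2] = (word>>0) & 0x3 = 3
addr_hi signed 3b, MSB=0: value = 3

3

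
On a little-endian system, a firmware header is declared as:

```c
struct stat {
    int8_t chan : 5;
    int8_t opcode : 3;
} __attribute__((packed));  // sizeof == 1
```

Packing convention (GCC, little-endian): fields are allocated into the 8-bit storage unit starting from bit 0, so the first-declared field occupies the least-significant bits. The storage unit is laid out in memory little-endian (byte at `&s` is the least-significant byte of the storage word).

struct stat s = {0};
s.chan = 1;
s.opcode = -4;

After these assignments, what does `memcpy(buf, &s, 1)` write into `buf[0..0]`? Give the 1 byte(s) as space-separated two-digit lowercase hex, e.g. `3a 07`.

81

[0+:5] chan=1 & 0x1f = 0x1; word=0x01
[5+:3] opcode=-4 & 0x7 = 0x4; word=0x81
word = 0x81 → little-endian bytes:
  [0]=0x81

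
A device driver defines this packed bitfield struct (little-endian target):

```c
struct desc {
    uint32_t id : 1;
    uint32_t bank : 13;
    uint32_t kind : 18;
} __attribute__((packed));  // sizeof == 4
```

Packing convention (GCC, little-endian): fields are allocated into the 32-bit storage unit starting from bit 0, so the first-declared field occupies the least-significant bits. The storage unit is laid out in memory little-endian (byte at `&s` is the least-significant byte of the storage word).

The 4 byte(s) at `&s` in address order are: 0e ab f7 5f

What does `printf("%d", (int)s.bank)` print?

[0]=0x0e [1]=0xab [2]=0xf7 [3]=0x5f (little-endian) → word 0x5ff7ab0e
id [0+:1] = (word>>0) & 0x1 = 0
bank [1+:13] = (word>>1) & 0x1fff = 5511  ←
kind [14+:18] = (word>>14) & 0x3ffff = 98270

5511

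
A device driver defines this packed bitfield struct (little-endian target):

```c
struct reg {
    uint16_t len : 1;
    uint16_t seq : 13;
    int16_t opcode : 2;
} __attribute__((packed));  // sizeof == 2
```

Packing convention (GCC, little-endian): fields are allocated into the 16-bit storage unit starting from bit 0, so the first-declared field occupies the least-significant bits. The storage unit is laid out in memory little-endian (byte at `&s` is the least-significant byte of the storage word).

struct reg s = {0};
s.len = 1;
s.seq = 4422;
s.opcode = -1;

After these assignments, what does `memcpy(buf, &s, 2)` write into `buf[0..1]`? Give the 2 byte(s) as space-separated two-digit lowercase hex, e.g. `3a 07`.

8d e2

len (1b) val=1 bits=0x1 at bit 0: 0x0001
seq (13b) val=4422 bits=0x1146 at bit 1: 0x228d
opcode (2b) val=-1 bits=0x3 at bit 14: 0xe28d
word = 0xe28d → little-endian bytes:
  [0]=0x8d  [1]=0xe2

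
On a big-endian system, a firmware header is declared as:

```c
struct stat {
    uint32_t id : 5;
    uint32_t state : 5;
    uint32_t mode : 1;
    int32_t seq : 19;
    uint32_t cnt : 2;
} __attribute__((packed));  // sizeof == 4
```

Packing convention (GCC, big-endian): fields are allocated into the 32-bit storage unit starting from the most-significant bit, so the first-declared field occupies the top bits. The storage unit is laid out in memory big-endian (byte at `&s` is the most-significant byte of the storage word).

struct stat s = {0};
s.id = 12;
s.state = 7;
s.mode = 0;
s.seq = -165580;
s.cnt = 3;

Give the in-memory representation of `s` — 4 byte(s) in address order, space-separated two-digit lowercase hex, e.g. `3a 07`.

61 d5 e4 d3

id:5 = 12 → 0xc << 27 → word 0x60000000
state:5 = 7 → 0x7 << 22 → word 0x61c00000
mode:1 = 0 → 0x0 << 21 → word 0x61c00000
seq:19 = -165580 → 0x57934 << 2 → word 0x61d5e4d0
cnt:2 = 3 → 0x3 << 0 → word 0x61d5e4d3
word = 0x61d5e4d3 → big-endian bytes:
  [0]=0x61  [1]=0xd5  [2]=0xe4  [3]=0xd3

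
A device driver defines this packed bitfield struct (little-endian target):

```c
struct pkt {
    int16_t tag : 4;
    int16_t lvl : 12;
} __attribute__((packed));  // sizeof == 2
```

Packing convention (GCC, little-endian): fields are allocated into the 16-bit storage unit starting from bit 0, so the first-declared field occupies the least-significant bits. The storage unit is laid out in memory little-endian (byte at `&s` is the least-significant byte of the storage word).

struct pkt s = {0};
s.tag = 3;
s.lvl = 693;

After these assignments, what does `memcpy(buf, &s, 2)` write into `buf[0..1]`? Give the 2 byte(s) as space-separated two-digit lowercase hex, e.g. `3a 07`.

53 2b

tag:4 = 3 → 0x3 << 0 → word 0x0003
lvl:12 = 693 → 0x2b5 << 4 → word 0x2b53
word = 0x2b53 → little-endian bytes:
  [0]=0x53  [1]=0x2b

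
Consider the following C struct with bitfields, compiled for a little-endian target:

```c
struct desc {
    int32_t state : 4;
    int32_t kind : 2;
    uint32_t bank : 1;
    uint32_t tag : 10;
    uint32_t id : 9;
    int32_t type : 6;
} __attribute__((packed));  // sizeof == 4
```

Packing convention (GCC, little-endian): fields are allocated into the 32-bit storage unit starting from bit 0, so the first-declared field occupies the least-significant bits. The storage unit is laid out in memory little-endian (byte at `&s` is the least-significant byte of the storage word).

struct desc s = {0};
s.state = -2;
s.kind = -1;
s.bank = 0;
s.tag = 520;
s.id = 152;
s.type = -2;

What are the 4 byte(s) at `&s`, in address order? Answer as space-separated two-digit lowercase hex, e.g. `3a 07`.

3e 04 31 f9

[0+:4] state=-2 & 0xf = 0xe; word=0x0000000e
[4+:2] kind=-1 & 0x3 = 0x3; word=0x0000003e
[6+:1] bank=0 & 0x1 = 0x0; word=0x0000003e
[7+:10] tag=520 & 0x3ff = 0x208; word=0x0001043e
[17+:9] id=152 & 0x1ff = 0x98; word=0x0131043e
[26+:6] type=-2 & 0x3f = 0x3e; word=0xf931043e
word = 0xf931043e → little-endian bytes:
  [0]=0x3e  [1]=0x04  [2]=0x31  [3]=0xf9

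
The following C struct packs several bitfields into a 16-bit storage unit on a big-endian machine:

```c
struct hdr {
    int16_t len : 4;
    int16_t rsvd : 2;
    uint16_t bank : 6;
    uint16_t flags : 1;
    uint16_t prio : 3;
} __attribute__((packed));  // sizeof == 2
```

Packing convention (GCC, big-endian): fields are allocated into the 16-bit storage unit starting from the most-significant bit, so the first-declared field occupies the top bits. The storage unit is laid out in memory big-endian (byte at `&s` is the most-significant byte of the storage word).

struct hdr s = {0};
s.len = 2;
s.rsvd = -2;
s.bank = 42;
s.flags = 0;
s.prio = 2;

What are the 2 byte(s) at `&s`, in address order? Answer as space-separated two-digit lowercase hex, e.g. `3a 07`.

2a a2

len (4b) val=2 bits=0x2 at bit 12: 0x2000
rsvd (2b) val=-2 bits=0x2 at bit 10: 0x2800
bank (6b) val=42 bits=0x2a at bit 4: 0x2aa0
flags (1b) val=0 bits=0x0 at bit 3: 0x2aa0
prio (3b) val=2 bits=0x2 at bit 0: 0x2aa2
word = 0x2aa2 → big-endian bytes:
  [0]=0x2a  [1]=0xa2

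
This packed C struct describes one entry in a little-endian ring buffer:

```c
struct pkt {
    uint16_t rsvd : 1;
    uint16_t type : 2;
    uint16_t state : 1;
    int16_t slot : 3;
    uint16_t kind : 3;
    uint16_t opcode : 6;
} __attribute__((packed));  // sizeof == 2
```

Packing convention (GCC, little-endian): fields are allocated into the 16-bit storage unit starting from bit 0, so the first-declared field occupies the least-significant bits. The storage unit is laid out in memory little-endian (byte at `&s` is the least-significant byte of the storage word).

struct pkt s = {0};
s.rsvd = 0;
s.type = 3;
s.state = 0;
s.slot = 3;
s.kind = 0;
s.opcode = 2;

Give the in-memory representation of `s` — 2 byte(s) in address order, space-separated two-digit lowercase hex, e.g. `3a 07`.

36 08

rsvd:1 = 0 → 0x0 << 0 → word 0x0000
type:2 = 3 → 0x3 << 1 → word 0x0006
state:1 = 0 → 0x0 << 3 → word 0x0006
slot:3 = 3 → 0x3 << 4 → word 0x0036
kind:3 = 0 → 0x0 << 7 → word 0x0036
opcode:6 = 2 → 0x2 << 10 → word 0x0836
word = 0x0836 → little-endian bytes:
  [0]=0x36  [1]=0x08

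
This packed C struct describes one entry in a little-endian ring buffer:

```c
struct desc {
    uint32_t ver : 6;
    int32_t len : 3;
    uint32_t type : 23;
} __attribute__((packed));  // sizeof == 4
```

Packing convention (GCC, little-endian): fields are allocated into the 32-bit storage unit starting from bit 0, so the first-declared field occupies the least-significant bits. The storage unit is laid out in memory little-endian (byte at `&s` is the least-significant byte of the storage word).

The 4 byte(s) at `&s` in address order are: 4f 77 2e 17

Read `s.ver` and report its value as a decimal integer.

[0]=0x4f [1]=0x77 [2]=0x2e [3]=0x17 (little-endian) → word 0x172e774f
ver:6 @ bit 0 → (0x172e774f>>0)&0x3f = 0xf  ←
len:3 @ bit 6 → (0x172e774f>>6)&0x7 = 0x5
type:23 @ bit 9 → (0x172e774f>>9)&0x7fffff = 0xb973b

15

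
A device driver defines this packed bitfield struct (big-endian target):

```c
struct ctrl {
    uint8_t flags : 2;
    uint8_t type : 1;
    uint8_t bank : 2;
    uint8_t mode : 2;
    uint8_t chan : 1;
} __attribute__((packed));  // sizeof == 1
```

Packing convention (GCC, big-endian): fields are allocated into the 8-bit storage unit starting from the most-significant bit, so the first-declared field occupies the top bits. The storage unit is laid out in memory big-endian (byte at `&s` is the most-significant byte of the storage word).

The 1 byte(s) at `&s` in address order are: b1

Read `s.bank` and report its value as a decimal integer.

2

[0]=0xb1 (big-endian) → word 0xb1
flags [6+:2] = (word>>6) & 0x3 = 2
type [5+:1] = (word>>5) & 0x1 = 1
bank [3+:2] = (word>>3) & 0x3 = 2  ←
mode [1+:2] = (word>>1) & 0x3 = 0
chan [0+:1] = (word>>0) & 0x1 = 1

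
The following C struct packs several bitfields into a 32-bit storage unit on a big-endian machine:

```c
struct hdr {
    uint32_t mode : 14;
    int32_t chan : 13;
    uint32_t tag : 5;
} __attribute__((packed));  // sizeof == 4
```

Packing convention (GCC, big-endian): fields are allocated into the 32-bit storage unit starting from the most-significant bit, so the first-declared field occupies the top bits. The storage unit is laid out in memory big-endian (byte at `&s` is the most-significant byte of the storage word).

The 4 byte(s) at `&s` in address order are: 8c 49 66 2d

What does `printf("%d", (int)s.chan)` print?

2865

[0]=0x8c [1]=0x49 [2]=0x66 [3]=0x2d (big-endian) → word 0x8c49662d
mode:14 @ bit 18 → (0x8c49662d>>18)&0x3fff = 0x2312
chan:13 @ bit 5 → (0x8c49662d>>5)&0x1fff = 0xb31  ←
tag:5 @ bit 0 → (0x8c49662d>>0)&0x1f = 0xd
chan signed 13b, MSB=0: value = 2865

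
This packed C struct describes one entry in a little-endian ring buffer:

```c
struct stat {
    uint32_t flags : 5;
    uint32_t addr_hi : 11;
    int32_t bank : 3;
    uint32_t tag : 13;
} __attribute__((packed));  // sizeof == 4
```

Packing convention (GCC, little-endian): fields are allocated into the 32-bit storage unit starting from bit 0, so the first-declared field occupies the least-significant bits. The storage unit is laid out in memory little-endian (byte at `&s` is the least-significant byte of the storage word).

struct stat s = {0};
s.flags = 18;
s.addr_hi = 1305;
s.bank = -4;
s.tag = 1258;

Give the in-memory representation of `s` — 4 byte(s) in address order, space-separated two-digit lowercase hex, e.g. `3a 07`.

32 a3 54 27

flags:5 = 18 → 0x12 << 0 → word 0x00000012
addr_hi:11 = 1305 → 0x519 << 5 → word 0x0000a332
bank:3 = -4 → 0x4 << 16 → word 0x0004a332
tag:13 = 1258 → 0x4ea << 19 → word 0x2754a332
word = 0x2754a332 → little-endian bytes:
  [0]=0x32  [1]=0xa3  [2]=0x54  [3]=0x27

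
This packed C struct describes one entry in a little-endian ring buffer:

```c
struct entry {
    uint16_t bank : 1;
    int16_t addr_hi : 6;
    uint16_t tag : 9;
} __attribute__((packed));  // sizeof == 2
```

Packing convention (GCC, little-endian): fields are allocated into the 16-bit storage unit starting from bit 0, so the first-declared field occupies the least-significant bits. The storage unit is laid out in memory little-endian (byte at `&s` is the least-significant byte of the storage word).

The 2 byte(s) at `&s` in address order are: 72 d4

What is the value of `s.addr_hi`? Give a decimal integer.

[0]=0x72 [1]=0xd4 (little-endian) → word 0xd472
bank [0+:1] = (word>>0) & 0x1 = 0
addr_hi [1+:6] = (word>>1) & 0x3f = 57  ←
tag [7+:9] = (word>>7) & 0x1ff = 424
addr_hi signed 6b, MSB=1: 57 - 64 = -7

-7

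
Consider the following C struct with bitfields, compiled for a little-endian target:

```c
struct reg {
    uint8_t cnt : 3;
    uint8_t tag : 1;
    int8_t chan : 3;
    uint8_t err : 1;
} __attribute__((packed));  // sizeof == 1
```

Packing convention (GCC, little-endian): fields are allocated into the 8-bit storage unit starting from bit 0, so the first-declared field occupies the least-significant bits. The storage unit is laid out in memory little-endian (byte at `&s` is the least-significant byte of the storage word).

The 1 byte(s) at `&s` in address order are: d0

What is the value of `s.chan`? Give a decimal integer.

-3

[0]=0xd0 (little-endian) → word 0xd0
cnt:3 @ bit 0 → (0xd0>>0)&0x7 = 0x0
tag:1 @ bit 3 → (0xd0>>3)&0x1 = 0x0
chan:3 @ bit 4 → (0xd0>>4)&0x7 = 0x5  ←
err:1 @ bit 7 → (0xd0>>7)&0x1 = 0x1
chan signed 3b, MSB=1: 5 - 8 = -3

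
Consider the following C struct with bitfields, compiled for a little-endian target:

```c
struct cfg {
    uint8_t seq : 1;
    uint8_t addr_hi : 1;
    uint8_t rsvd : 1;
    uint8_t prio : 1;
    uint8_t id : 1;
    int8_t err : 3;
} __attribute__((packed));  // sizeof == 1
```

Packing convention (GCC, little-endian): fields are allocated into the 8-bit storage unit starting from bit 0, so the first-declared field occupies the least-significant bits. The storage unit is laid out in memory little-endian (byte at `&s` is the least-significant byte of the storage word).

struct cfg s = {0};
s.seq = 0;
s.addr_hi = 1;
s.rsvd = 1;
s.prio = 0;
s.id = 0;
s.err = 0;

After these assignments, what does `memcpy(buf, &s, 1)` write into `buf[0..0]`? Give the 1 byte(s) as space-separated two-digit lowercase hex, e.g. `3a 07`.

06

[0+:1] seq=0 & 0x1 = 0x0; word=0x00
[1+:1] addr_hi=1 & 0x1 = 0x1; word=0x02
[2+:1] rsvd=1 & 0x1 = 0x1; word=0x06
[3+:1] prio=0 & 0x1 = 0x0; word=0x06
[4+:1] id=0 & 0x1 = 0x0; word=0x06
[5+:3] err=0 & 0x7 = 0x0; word=0x06
word = 0x06 → little-endian bytes:
  [0]=0x06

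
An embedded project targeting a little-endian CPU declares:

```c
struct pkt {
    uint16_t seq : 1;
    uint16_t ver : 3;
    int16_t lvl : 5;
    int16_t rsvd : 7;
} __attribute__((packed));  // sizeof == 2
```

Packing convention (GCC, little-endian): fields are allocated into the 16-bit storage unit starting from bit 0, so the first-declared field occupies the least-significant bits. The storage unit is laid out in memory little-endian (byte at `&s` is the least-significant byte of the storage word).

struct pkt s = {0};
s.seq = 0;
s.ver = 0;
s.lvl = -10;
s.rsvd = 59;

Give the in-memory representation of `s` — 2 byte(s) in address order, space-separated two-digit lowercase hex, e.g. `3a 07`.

60 77

seq:1 = 0 → 0x0 << 0 → word 0x0000
ver:3 = 0 → 0x0 << 1 → word 0x0000
lvl:5 = -10 → 0x16 << 4 → word 0x0160
rsvd:7 = 59 → 0x3b << 9 → word 0x7760
word = 0x7760 → little-endian bytes:
  [0]=0x60  [1]=0x77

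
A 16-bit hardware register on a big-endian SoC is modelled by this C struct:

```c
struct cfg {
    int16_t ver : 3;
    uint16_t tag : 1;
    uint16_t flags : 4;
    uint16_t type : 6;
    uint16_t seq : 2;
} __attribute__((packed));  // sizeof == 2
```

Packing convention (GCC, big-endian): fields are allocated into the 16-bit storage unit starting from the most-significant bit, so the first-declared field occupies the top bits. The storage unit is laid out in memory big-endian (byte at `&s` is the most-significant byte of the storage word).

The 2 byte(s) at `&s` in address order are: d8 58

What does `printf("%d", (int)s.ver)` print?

-2

[0]=0xd8 [1]=0x58 (big-endian) → word 0xd858
ver [13+:3] = (word>>13) & 0x7 = 6  ←
tag [12+:1] = (word>>12) & 0x1 = 1
flags [8+:4] = (word>>8) & 0xf = 8
type [2+:6] = (word>>2) & 0x3f = 22
seq [0+:2] = (word>>0) & 0x3 = 0
ver signed 3b, MSB=1: 6 - 8 = -2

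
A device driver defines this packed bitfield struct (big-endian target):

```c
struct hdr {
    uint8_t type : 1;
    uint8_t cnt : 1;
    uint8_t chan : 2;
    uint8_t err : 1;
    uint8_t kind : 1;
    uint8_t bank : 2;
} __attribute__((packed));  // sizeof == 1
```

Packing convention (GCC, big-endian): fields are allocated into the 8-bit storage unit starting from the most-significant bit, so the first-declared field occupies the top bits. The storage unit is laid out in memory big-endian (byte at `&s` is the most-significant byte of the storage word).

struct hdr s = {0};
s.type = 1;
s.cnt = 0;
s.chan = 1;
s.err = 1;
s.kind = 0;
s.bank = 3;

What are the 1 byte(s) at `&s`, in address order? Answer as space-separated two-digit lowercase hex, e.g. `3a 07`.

9b

[7+:1] type=1 & 0x1 = 0x1; word=0x80
[6+:1] cnt=0 & 0x1 = 0x0; word=0x80
[4+:2] chan=1 & 0x3 = 0x1; word=0x90
[3+:1] err=1 & 0x1 = 0x1; word=0x98
[2+:1] kind=0 & 0x1 = 0x0; word=0x98
[0+:2] bank=3 & 0x3 = 0x3; word=0x9b
word = 0x9b → big-endian bytes:
  [0]=0x9b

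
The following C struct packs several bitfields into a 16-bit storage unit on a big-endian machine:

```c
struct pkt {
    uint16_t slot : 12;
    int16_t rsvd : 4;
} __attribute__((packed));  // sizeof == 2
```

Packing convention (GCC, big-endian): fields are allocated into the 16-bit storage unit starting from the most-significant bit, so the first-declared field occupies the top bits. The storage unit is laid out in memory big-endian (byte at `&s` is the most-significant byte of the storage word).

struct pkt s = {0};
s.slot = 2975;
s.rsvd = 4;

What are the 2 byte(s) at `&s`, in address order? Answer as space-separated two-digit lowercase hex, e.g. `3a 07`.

b9 f4

[4+:12] slot=2975 & 0xfff = 0xb9f; word=0xb9f0
[0+:4] rsvd=4 & 0xf = 0x4; word=0xb9f4
word = 0xb9f4 → big-endian bytes:
  [0]=0xb9  [1]=0xf4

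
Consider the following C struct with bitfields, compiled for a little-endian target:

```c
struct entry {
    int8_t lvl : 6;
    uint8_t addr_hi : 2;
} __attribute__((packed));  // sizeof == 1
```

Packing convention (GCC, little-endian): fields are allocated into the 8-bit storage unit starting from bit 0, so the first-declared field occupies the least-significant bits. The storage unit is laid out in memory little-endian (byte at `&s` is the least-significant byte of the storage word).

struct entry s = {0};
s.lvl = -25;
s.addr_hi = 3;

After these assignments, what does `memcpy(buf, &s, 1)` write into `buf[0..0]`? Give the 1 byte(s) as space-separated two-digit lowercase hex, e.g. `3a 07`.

lvl (6b) val=-25 bits=0x27 at bit 0: 0x27
addr_hi (2b) val=3 bits=0x3 at bit 6: 0xe7
word = 0xe7 → little-endian bytes:
  [0]=0xe7

e7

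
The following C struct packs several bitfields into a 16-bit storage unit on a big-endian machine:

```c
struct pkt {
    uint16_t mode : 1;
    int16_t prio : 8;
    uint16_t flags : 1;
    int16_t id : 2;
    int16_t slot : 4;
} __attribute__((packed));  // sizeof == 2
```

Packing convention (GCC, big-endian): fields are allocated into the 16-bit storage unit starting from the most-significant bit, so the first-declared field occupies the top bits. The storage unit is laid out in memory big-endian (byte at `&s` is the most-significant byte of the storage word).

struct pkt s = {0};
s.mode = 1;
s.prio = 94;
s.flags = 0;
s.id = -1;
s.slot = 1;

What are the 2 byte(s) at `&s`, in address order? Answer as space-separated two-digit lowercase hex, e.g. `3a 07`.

af 31

mode:1 = 1 → 0x1 << 15 → word 0x8000
prio:8 = 94 → 0x5e << 7 → word 0xaf00
flags:1 = 0 → 0x0 << 6 → word 0xaf00
id:2 = -1 → 0x3 << 4 → word 0xaf30
slot:4 = 1 → 0x1 << 0 → word 0xaf31
word = 0xaf31 → big-endian bytes:
  [0]=0xaf  [1]=0x31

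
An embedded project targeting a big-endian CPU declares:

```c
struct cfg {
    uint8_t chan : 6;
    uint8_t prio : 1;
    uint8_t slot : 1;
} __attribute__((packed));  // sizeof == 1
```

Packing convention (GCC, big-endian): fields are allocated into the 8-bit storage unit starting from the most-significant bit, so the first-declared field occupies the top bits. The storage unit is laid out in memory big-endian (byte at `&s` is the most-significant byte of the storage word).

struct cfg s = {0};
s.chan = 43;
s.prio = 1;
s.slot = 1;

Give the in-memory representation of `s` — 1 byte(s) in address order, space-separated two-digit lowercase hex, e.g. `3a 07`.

af

chan (6b) val=43 bits=0x2b at bit 2: 0xac
prio (1b) val=1 bits=0x1 at bit 1: 0xae
slot (1b) val=1 bits=0x1 at bit 0: 0xaf
word = 0xaf → big-endian bytes:
  [0]=0xaf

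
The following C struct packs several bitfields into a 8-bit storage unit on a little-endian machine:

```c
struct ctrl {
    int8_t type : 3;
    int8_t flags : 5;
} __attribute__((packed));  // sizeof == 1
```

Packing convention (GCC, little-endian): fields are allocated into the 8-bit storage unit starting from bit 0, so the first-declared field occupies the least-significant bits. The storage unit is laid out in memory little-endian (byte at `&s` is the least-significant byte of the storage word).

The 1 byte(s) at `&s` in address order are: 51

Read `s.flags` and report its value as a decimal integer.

10

[0]=0x51 (little-endian) → word 0x51
type [0+:3] = (word>>0) & 0x7 = 1
flags [3+:5] = (word>>3) & 0x1f = 10  ←
flags signed 5b, MSB=0: value = 10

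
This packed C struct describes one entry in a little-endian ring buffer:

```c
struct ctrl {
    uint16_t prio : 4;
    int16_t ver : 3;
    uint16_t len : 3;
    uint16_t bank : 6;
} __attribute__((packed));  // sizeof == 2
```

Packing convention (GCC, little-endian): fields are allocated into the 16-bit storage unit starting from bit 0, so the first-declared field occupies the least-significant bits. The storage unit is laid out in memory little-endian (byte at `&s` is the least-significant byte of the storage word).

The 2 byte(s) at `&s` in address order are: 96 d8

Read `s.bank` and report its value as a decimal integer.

[0]=0x96 [1]=0xd8 (little-endian) → word 0xd896
prio:4 @ bit 0 → (0xd896>>0)&0xf = 0x6
ver:3 @ bit 4 → (0xd896>>4)&0x7 = 0x1
len:3 @ bit 7 → (0xd896>>7)&0x7 = 0x1
bank:6 @ bit 10 → (0xd896>>10)&0x3f = 0x36  ←

54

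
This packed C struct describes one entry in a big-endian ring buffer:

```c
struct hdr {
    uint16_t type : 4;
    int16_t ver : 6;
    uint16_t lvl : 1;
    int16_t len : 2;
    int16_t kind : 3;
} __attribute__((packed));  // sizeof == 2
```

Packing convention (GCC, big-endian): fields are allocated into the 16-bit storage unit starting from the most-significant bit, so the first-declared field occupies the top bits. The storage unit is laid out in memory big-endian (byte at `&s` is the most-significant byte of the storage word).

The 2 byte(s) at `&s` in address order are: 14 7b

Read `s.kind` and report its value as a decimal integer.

3

[0]=0x14 [1]=0x7b (big-endian) → word 0x147b
type:4 @ bit 12 → (0x147b>>12)&0xf = 0x1
ver:6 @ bit 6 → (0x147b>>6)&0x3f = 0x11
lvl:1 @ bit 5 → (0x147b>>5)&0x1 = 0x1
len:2 @ bit 3 → (0x147b>>3)&0x3 = 0x3
kind:3 @ bit 0 → (0x147b>>0)&0x7 = 0x3  ←
kind signed 3b, MSB=0: value = 3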